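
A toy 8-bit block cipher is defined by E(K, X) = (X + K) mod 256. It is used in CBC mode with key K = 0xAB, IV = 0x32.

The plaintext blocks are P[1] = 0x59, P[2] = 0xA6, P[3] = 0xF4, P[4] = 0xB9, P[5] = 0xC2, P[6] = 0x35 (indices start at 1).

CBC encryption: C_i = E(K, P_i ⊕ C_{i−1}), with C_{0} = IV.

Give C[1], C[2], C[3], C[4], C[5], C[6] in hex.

C[1] = 0x16, C[2] = 0x5B, C[3] = 0x5A, C[4] = 0x8E, C[5] = 0xF7, C[6] = 0x6D

C[1]: P[1] ⊕ 0x32 = 0x6B; E(K, 0x6B) = 0x16.
C[2]: P[2] ⊕ 0x16 = 0xB0; E(K, 0xB0) = 0x5B.
C[3]: P[3] ⊕ 0x5B = 0xAF; E(K, 0xAF) = 0x5A.
C[4]: P[4] ⊕ 0x5A = 0xE3; E(K, 0xE3) = 0x8E.
C[5]: P[5] ⊕ 0x8E = 0x4C; E(K, 0x4C) = 0xF7.
C[6]: P[6] ⊕ 0xF7 = 0xC2; E(K, 0xC2) = 0x6D.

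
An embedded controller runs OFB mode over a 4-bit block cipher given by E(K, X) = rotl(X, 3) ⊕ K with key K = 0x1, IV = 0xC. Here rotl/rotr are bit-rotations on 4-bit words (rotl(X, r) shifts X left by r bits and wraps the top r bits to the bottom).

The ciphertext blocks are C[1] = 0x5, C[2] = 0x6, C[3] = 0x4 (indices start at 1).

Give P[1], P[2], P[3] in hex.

OFB decryption: S_i = E(K, S_{i−1}) with S_{0} = IV; P_i = C_i ⊕ S_i.
P[1]: S = E(K, 0xC) = 0x7; 0x5 ⊕ 0x7 = 0x2.
P[2]: S = E(K, 0x7) = 0xA; 0x6 ⊕ 0xA = 0xC.
P[3]: S = E(K, 0xA) = 0x4; 0x4 ⊕ 0x4 = 0x0.

P[1] = 0x2, P[2] = 0xC, P[3] = 0x0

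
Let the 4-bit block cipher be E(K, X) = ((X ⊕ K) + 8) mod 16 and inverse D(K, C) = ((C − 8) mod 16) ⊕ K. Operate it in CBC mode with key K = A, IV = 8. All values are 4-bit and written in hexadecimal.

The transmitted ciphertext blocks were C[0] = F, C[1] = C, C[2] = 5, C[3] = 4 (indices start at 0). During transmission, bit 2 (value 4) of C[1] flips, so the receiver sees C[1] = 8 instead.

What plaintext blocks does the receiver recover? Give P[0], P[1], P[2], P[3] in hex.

P[0] = 5, P[1] = 5, P[2] = F, P[3] = 3

CBC decryption: P_i = D(K, C_i) ⊕ C_{i−1}, with C_{−1} = IV.
Only C[1] changed, to 8. In CBC, a change in C_i garbles P_i and flips the same bit in P_{i+1}. Decrypting the received ciphertext:
P[0]: D(K, F) = D; D ⊕ 8 = 5.
P[1]: D(K, 8) = A; A ⊕ F = 5.
P[2]: D(K, 5) = 7; 7 ⊕ 8 = F.
P[3]: D(K, 4) = 6; 6 ⊕ 5 = 3.
Blocks that differ from the original plaintext: P[1], P[2].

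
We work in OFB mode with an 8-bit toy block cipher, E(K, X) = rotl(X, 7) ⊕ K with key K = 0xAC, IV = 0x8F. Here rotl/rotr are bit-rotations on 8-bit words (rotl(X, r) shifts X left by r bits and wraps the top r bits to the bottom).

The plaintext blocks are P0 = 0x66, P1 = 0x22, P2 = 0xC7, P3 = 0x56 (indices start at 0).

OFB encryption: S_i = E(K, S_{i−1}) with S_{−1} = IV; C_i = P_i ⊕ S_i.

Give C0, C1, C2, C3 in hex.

C0: S = E(K, 0x8F) = 0x6B; 0x66 ⊕ 0x6B = 0x0D.
C1: S = E(K, 0x6B) = 0x19; 0x22 ⊕ 0x19 = 0x3B.
C2: S = E(K, 0x19) = 0x20; 0xC7 ⊕ 0x20 = 0xE7.
C3: S = E(K, 0x20) = 0xBC; 0x56 ⊕ 0xBC = 0xEA.

C0 = 0x0D, C1 = 0x3B, C2 = 0xE7, C3 = 0xEA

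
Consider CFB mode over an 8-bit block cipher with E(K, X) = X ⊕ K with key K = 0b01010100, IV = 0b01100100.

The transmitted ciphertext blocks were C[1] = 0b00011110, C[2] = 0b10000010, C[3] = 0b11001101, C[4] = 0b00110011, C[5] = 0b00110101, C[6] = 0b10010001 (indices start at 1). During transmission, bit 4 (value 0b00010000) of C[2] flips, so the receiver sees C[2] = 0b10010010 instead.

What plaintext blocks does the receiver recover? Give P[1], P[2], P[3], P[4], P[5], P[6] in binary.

CFB decryption: P_i = C_i ⊕ E(K, C_{i−1}), with C_{0} = IV.
Only C[2] changed, to 0b10010010. In CFB, a change in C_i flips the same bit in P_i and garbles P_{i+1}. Decrypting the received ciphertext:
P[1]: E(K, 0b01100100) = 0b00110000; 0b00011110 ⊕ 0b00110000 = 0b00101110.
P[2]: E(K, 0b00011110) = 0b01001010; 0b10010010 ⊕ 0b01001010 = 0b11011000.
P[3]: E(K, 0b10010010) = 0b11000110; 0b11001101 ⊕ 0b11000110 = 0b00001011.
P[4]: E(K, 0b11001101) = 0b10011001; 0b00110011 ⊕ 0b10011001 = 0b10101010.
P[5]: E(K, 0b00110011) = 0b01100111; 0b00110101 ⊕ 0b01100111 = 0b01010010.
P[6]: E(K, 0b00110101) = 0b01100001; 0b10010001 ⊕ 0b01100001 = 0b11110000.
Blocks that differ from the original plaintext: P[2], P[3].

P[1] = 0b00101110, P[2] = 0b11011000, P[3] = 0b00001011, P[4] = 0b10101010, P[5] = 0b01010010, P[6] = 0b11110000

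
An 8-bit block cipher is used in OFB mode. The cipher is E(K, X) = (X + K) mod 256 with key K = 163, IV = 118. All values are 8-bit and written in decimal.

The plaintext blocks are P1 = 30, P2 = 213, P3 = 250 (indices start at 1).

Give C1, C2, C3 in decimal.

OFB encryption: S_i = E(K, S_{i−1}) with S_{0} = IV; C_i = P_i ⊕ S_i.
C1: S = E(K, 118) = 25; 30 ⊕ 25 = 7.
C2: S = E(K, 25) = 188; 213 ⊕ 188 = 105.
C3: S = E(K, 188) = 95; 250 ⊕ 95 = 165.

C1 = 7, C2 = 105, C3 = 165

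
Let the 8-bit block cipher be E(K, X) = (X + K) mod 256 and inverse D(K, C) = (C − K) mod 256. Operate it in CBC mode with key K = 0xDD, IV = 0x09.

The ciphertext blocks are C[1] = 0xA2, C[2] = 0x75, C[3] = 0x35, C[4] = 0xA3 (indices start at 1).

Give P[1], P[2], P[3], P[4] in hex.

P[1] = 0xCC, P[2] = 0x3A, P[3] = 0x2D, P[4] = 0xF3

CBC decryption: P_i = D(K, C_i) ⊕ C_{i−1}, with C_{0} = IV.
P[1]: D(K, 0xA2) = 0xC5; 0xC5 ⊕ 0x09 = 0xCC.
P[2]: D(K, 0x75) = 0x98; 0x98 ⊕ 0xA2 = 0x3A.
P[3]: D(K, 0x35) = 0x58; 0x58 ⊕ 0x75 = 0x2D.
P[4]: D(K, 0xA3) = 0xC6; 0xC6 ⊕ 0x35 = 0xF3.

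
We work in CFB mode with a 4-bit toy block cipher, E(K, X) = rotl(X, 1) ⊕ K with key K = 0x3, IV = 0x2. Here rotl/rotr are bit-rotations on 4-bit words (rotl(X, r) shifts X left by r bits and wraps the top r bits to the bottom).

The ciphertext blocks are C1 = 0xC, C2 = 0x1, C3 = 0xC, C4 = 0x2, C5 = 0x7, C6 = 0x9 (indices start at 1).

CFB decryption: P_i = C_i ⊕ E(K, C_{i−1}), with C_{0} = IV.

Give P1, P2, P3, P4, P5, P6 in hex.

P1 = 0xB, P2 = 0xB, P3 = 0xD, P4 = 0x8, P5 = 0x0, P6 = 0x4

P1: E(K, 0x2) = 0x7; 0xC ⊕ 0x7 = 0xB.
P2: E(K, 0xC) = 0xA; 0x1 ⊕ 0xA = 0xB.
P3: E(K, 0x1) = 0x1; 0xC ⊕ 0x1 = 0xD.
P4: E(K, 0xC) = 0xA; 0x2 ⊕ 0xA = 0x8.
P5: E(K, 0x2) = 0x7; 0x7 ⊕ 0x7 = 0x0.
P6: E(K, 0x7) = 0xD; 0x9 ⊕ 0xD = 0x4.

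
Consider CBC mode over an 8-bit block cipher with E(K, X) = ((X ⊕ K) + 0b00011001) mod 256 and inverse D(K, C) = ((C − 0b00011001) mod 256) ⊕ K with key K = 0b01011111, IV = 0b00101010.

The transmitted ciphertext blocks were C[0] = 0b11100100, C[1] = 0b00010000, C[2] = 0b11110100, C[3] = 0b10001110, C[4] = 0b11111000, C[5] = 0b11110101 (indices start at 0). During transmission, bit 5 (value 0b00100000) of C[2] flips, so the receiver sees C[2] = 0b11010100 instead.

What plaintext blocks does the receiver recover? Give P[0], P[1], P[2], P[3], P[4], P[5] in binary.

CBC decryption: P_i = D(K, C_i) ⊕ C_{i−1}, with C_{−1} = IV.
Only C[2] changed, to 0b11010100. In CBC, a change in C_i garbles P_i and flips the same bit in P_{i+1}. Decrypting the received ciphertext:
P[0]: D(K, 0b11100100) = 0b10010100; 0b10010100 ⊕ 0b00101010 = 0b10111110.
P[1]: D(K, 0b00010000) = 0b10101000; 0b10101000 ⊕ 0b11100100 = 0b01001100.
P[2]: D(K, 0b11010100) = 0b11100100; 0b11100100 ⊕ 0b00010000 = 0b11110100.
P[3]: D(K, 0b10001110) = 0b00101010; 0b00101010 ⊕ 0b11010100 = 0b11111110.
P[4]: D(K, 0b11111000) = 0b10000000; 0b10000000 ⊕ 0b10001110 = 0b00001110.
P[5]: D(K, 0b11110101) = 0b10000011; 0b10000011 ⊕ 0b11111000 = 0b01111011.
Blocks that differ from the original plaintext: P[2], P[3].

P[0] = 0b10111110, P[1] = 0b01001100, P[2] = 0b11110100, P[3] = 0b11111110, P[4] = 0b00001110, P[5] = 0b01111011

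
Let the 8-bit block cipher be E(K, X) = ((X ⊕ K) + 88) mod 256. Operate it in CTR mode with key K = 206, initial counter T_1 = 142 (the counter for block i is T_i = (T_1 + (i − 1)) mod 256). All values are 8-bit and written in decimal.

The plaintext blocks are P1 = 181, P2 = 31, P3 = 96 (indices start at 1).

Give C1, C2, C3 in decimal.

C1 = 45, C2 = 134, C3 = 214

CTR encryption: S_i = E(K, T_i) where T_i is the counter for block i; C_i = P_i ⊕ S_i.
C1: T = 142, S = E(K, T) = 152; 181 ⊕ 152 = 45.
C2: T = 143, S = E(K, T) = 153; 31 ⊕ 153 = 134.
C3: T = 144, S = E(K, T) = 182; 96 ⊕ 182 = 214.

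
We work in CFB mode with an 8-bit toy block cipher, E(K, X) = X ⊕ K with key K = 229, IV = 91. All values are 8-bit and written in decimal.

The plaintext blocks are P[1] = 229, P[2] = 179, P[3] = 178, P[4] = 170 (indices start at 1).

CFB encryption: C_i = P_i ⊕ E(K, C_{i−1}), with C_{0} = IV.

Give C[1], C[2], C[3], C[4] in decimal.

C[1] = 91, C[2] = 13, C[3] = 90, C[4] = 21

C[1]: E(K, 91) = 190; 229 ⊕ 190 = 91.
C[2]: E(K, 91) = 190; 179 ⊕ 190 = 13.
C[3]: E(K, 13) = 232; 178 ⊕ 232 = 90.
C[4]: E(K, 90) = 191; 170 ⊕ 191 = 21.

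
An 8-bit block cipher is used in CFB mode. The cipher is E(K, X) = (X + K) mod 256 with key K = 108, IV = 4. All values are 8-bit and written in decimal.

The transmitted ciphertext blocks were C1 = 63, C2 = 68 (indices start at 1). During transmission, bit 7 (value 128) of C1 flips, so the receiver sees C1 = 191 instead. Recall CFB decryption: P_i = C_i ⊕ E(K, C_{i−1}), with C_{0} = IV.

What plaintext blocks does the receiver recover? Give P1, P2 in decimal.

Only C1 changed, to 191. In CFB, a change in C_i flips the same bit in P_i and garbles P_{i+1}. Decrypting the received ciphertext:
P1: E(K, 4) = 112; 191 ⊕ 112 = 207.
P2: E(K, 191) = 43; 68 ⊕ 43 = 111.
Blocks that differ from the original plaintext: P1, P2.

P1 = 207, P2 = 111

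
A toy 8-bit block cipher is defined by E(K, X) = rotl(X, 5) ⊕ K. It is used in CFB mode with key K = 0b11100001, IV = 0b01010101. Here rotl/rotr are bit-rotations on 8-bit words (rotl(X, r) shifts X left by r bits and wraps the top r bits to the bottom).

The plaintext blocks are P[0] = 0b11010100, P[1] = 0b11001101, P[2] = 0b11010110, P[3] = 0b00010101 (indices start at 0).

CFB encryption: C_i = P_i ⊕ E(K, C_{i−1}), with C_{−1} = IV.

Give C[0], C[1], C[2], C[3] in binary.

C[0]: E(K, 0b01010101) = 0b01001011; 0b11010100 ⊕ 0b01001011 = 0b10011111.
C[1]: E(K, 0b10011111) = 0b00010010; 0b11001101 ⊕ 0b00010010 = 0b11011111.
C[2]: E(K, 0b11011111) = 0b00011010; 0b11010110 ⊕ 0b00011010 = 0b11001100.
C[3]: E(K, 0b11001100) = 0b01111000; 0b00010101 ⊕ 0b01111000 = 0b01101101.

C[0] = 0b10011111, C[1] = 0b11011111, C[2] = 0b11001100, C[3] = 0b01101101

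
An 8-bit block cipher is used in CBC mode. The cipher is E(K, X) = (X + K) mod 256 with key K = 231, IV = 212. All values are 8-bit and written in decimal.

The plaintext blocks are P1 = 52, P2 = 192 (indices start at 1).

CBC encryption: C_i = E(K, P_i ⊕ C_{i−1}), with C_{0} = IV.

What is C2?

C2 = 238

C1: P1 ⊕ 212 = 224; E(K, 224) = 199.
C2: P2 ⊕ 199 = 7; E(K, 7) = 238.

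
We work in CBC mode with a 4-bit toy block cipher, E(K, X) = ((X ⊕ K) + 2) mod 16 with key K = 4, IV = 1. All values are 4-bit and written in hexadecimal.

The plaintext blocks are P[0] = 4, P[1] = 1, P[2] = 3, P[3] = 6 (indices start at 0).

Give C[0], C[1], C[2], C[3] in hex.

CBC encryption: C_i = E(K, P_i ⊕ C_{i−1}), with C_{−1} = IV.
C[0]: P[0] ⊕ 1 = 5; E(K, 5) = 3.
C[1]: P[1] ⊕ 3 = 2; E(K, 2) = 8.
C[2]: P[2] ⊕ 8 = B; E(K, B) = 1.
C[3]: P[3] ⊕ 1 = 7; E(K, 7) = 5.

C[0] = 3, C[1] = 8, C[2] = 1, C[3] = 5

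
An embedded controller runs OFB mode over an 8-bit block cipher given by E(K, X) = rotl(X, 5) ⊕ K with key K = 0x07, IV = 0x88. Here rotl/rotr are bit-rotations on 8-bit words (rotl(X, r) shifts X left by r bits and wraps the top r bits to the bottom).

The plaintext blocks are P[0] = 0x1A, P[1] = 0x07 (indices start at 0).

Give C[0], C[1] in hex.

C[0] = 0x0C, C[1] = 0xC2

OFB encryption: S_i = E(K, S_{i−1}) with S_{−1} = IV; C_i = P_i ⊕ S_i.
C[0]: S = E(K, 0x88) = 0x16; 0x1A ⊕ 0x16 = 0x0C.
C[1]: S = E(K, 0x16) = 0xC5; 0x07 ⊕ 0xC5 = 0xC2.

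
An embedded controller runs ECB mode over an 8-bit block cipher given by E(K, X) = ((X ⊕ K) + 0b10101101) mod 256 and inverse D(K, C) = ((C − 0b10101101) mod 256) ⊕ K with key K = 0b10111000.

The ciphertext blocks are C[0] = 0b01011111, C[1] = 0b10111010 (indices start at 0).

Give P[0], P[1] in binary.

ECB decryption: P_i = D(K, C_i).
P[0]: D(K, 0b01011111) = 0b00001010.
P[1]: D(K, 0b10111010) = 0b10110101.

P[0] = 0b00001010, P[1] = 0b10110101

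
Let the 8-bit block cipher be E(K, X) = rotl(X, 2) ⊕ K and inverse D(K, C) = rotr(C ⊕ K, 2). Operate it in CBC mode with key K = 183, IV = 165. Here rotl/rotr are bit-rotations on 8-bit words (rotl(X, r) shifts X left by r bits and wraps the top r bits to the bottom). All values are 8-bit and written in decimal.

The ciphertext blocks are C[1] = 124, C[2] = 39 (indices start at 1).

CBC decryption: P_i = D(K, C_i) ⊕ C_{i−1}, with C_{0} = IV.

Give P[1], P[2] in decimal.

P[1]: D(K, 124) = 242; 242 ⊕ 165 = 87.
P[2]: D(K, 39) = 36; 36 ⊕ 124 = 88.

P[1] = 87, P[2] = 88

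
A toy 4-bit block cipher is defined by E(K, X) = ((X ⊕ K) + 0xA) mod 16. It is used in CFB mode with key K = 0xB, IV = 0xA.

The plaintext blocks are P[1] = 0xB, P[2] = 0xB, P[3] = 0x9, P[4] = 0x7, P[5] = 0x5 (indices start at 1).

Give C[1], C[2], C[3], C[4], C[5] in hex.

CFB encryption: C_i = P_i ⊕ E(K, C_{i−1}), with C_{0} = IV.
C[1]: E(K, 0xA) = 0xB; 0xB ⊕ 0xB = 0x0.
C[2]: E(K, 0x0) = 0x5; 0xB ⊕ 0x5 = 0xE.
C[3]: E(K, 0xE) = 0xF; 0x9 ⊕ 0xF = 0x6.
C[4]: E(K, 0x6) = 0x7; 0x7 ⊕ 0x7 = 0x0.
C[5]: E(K, 0x0) = 0x5; 0x5 ⊕ 0x5 = 0x0.

C[1] = 0x0, C[2] = 0xE, C[3] = 0x6, C[4] = 0x0, C[5] = 0x0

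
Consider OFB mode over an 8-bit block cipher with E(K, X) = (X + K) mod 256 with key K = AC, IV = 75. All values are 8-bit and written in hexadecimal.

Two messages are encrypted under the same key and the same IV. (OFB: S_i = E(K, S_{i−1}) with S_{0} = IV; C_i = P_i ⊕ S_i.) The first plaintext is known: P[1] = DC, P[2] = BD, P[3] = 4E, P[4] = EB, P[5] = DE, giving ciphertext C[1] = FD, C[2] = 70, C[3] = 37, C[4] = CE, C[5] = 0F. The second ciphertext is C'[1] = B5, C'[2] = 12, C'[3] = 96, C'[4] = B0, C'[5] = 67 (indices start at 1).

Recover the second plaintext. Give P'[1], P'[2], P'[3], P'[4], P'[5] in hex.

P'[1] = 94, P'[2] = DF, P'[3] = EF, P'[4] = 95, P'[5] = B6

In OFB with a reused IV, both messages share the same keystream S_i, so C_i ⊕ C'_i = P_i ⊕ P'_i and thus P'_i = P_i ⊕ C_i ⊕ C'_i.
P'[1]: DC ⊕ FD ⊕ B5 = 94.
P'[2]: BD ⊕ 70 ⊕ 12 = DF.
P'[3]: 4E ⊕ 37 ⊕ 96 = EF.
P'[4]: EB ⊕ CE ⊕ B0 = 95.
P'[5]: DE ⊕ 0F ⊕ 67 = B6.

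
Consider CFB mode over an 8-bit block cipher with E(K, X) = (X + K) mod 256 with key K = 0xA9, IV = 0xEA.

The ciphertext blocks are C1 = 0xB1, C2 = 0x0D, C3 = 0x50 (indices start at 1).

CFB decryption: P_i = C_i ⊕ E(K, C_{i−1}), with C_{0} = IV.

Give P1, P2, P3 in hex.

P1: E(K, 0xEA) = 0x93; 0xB1 ⊕ 0x93 = 0x22.
P2: E(K, 0xB1) = 0x5A; 0x0D ⊕ 0x5A = 0x57.
P3: E(K, 0x0D) = 0xB6; 0x50 ⊕ 0xB6 = 0xE6.

P1 = 0x22, P2 = 0x57, P3 = 0xE6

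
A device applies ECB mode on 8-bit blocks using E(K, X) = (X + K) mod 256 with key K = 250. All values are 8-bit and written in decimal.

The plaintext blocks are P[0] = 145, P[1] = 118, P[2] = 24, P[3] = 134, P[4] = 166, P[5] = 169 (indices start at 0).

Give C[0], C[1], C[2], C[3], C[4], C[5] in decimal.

C[0] = 139, C[1] = 112, C[2] = 18, C[3] = 128, C[4] = 160, C[5] = 163

ECB encryption: C_i = E(K, P_i).
C[0]: E(K, 145) = 139.
C[1]: E(K, 118) = 112.
C[2]: E(K, 24) = 18.
C[3]: E(K, 134) = 128.
C[4]: E(K, 166) = 160.
C[5]: E(K, 169) = 163.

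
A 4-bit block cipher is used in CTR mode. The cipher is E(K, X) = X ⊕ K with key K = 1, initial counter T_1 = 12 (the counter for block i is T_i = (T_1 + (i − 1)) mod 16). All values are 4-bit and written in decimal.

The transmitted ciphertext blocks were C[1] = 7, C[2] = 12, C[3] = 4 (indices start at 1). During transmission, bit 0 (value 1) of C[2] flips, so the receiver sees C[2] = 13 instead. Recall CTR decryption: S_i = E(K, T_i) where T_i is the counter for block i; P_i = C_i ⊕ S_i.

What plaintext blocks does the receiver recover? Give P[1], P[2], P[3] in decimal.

P[1] = 10, P[2] = 1, P[3] = 11

Only C[2] changed, to 13. In CTR, a change in C_i flips the same bit in P_i only; the keystream is unaffected. Decrypting the received ciphertext:
P[1]: T = 12, S = E(K, T) = 13; 7 ⊕ 13 = 10.
P[2]: T = 13, S = E(K, T) = 12; 13 ⊕ 12 = 1.
P[3]: T = 14, S = E(K, T) = 15; 4 ⊕ 15 = 11.
Blocks that differ from the original plaintext: P[2].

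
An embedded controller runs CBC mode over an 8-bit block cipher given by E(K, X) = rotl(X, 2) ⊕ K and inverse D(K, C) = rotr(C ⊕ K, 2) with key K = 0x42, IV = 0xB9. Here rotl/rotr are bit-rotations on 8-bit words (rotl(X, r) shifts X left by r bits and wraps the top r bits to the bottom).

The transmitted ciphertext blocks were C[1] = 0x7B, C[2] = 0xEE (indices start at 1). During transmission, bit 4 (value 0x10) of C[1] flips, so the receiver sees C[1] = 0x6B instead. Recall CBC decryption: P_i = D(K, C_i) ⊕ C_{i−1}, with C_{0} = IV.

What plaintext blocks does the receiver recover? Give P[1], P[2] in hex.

Only C[1] changed, to 0x6B. In CBC, a change in C_i garbles P_i and flips the same bit in P_{i+1}. Decrypting the received ciphertext:
P[1]: D(K, 0x6B) = 0x4A; 0x4A ⊕ 0xB9 = 0xF3.
P[2]: D(K, 0xEE) = 0x2B; 0x2B ⊕ 0x6B = 0x40.
Blocks that differ from the original plaintext: P[1], P[2].

P[1] = 0xF3, P[2] = 0x40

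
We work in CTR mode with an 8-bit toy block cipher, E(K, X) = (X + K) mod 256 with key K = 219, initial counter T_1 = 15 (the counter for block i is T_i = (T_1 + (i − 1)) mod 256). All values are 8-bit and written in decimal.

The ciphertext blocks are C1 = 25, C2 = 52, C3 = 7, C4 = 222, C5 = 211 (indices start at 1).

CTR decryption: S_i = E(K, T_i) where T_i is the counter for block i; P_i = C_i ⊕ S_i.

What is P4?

P4 = 51

P4: T = 18, S = E(K, T) = 237; 222 ⊕ 237 = 51.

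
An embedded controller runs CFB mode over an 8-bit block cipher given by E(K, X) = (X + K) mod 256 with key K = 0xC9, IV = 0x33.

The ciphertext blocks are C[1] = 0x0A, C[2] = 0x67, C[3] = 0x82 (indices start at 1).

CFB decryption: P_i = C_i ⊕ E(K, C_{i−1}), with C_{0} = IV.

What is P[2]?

P[2] = 0xB4

P[2]: E(K, 0x0A) = 0xD3; 0x67 ⊕ 0xD3 = 0xB4.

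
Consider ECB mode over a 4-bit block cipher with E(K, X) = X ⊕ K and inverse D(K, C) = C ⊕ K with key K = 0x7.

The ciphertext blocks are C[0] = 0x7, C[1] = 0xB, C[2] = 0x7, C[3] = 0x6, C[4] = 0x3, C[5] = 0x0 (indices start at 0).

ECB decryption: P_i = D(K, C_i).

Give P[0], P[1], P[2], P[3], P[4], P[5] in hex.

P[0]: D(K, 0x7) = 0x0.
P[1]: D(K, 0xB) = 0xC.
P[2]: D(K, 0x7) = 0x0.
P[3]: D(K, 0x6) = 0x1.
P[4]: D(K, 0x3) = 0x4.
P[5]: D(K, 0x0) = 0x7.

P[0] = 0x0, P[1] = 0xC, P[2] = 0x0, P[3] = 0x1, P[4] = 0x4, P[5] = 0x7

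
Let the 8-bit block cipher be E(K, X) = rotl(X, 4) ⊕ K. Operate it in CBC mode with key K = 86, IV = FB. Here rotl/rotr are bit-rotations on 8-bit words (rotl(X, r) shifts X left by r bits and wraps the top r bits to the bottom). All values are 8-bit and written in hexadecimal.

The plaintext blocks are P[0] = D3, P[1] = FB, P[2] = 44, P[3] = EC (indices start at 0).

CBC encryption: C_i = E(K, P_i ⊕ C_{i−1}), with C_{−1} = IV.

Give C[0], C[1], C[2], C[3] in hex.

C[0] = 04, C[1] = 79, C[2] = 55, C[3] = 1D

C[0]: P[0] ⊕ FB = 28; E(K, 28) = 04.
C[1]: P[1] ⊕ 04 = FF; E(K, FF) = 79.
C[2]: P[2] ⊕ 79 = 3D; E(K, 3D) = 55.
C[3]: P[3] ⊕ 55 = B9; E(K, B9) = 1D.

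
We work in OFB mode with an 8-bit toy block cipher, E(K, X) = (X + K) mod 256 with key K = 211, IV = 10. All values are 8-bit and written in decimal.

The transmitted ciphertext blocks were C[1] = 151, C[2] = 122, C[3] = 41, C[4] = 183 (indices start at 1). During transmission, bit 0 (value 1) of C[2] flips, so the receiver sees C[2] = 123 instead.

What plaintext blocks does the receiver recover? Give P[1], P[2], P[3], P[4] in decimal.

P[1] = 74, P[2] = 203, P[3] = 170, P[4] = 225

OFB decryption: S_i = E(K, S_{i−1}) with S_{0} = IV; P_i = C_i ⊕ S_i.
Only C[2] changed, to 123. In OFB, a change in C_i flips the same bit in P_i only; the keystream is unaffected. Decrypting the received ciphertext:
P[1]: S = E(K, 10) = 221; 151 ⊕ 221 = 74.
P[2]: S = E(K, 221) = 176; 123 ⊕ 176 = 203.
P[3]: S = E(K, 176) = 131; 41 ⊕ 131 = 170.
P[4]: S = E(K, 131) = 86; 183 ⊕ 86 = 225.
Blocks that differ from the original plaintext: P[2].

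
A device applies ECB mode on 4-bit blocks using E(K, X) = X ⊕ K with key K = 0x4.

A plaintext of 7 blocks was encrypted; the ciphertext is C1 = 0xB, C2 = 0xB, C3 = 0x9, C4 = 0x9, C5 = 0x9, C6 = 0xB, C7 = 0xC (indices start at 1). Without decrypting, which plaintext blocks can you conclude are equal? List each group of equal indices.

ECB encrypts each block independently with the same key, so equal ciphertext blocks imply equal plaintext blocks.
C1 = C2 = C6 = 0xB, so P1 = P2 = P6.
C3 = C4 = C5 = 0x9, so P3 = P4 = P5.

P1 = P2 = P6; P3 = P4 = P5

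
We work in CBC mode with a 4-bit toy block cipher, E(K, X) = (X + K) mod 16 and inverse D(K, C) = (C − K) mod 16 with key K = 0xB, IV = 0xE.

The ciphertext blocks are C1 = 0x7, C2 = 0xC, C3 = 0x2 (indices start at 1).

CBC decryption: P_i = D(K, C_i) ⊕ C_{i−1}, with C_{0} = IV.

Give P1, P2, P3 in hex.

P1: D(K, 0x7) = 0xC; 0xC ⊕ 0xE = 0x2.
P2: D(K, 0xC) = 0x1; 0x1 ⊕ 0x7 = 0x6.
P3: D(K, 0x2) = 0x7; 0x7 ⊕ 0xC = 0xB.

P1 = 0x2, P2 = 0x6, P3 = 0xB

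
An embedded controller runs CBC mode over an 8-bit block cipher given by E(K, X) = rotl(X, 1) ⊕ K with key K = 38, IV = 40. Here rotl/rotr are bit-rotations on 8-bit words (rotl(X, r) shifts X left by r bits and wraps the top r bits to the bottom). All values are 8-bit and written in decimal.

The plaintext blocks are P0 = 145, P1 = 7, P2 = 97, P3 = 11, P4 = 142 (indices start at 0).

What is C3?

CBC encryption: C_i = E(K, P_i ⊕ C_{i−1}), with C_{−1} = IV.
C0: P0 ⊕ 40 = 185; E(K, 185) = 85.
C1: P1 ⊕ 85 = 82; E(K, 82) = 130.
C2: P2 ⊕ 130 = 227; E(K, 227) = 225.
C3: P3 ⊕ 225 = 234; E(K, 234) = 243.

C3 = 243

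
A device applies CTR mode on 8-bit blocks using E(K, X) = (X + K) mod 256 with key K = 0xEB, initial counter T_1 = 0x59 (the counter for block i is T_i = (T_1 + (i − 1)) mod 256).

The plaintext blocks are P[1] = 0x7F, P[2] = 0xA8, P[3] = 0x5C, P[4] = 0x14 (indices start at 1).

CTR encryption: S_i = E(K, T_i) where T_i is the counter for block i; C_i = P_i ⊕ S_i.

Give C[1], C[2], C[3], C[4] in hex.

C[1]: T = 0x59, S = E(K, T) = 0x44; 0x7F ⊕ 0x44 = 0x3B.
C[2]: T = 0x5A, S = E(K, T) = 0x45; 0xA8 ⊕ 0x45 = 0xED.
C[3]: T = 0x5B, S = E(K, T) = 0x46; 0x5C ⊕ 0x46 = 0x1A.
C[4]: T = 0x5C, S = E(K, T) = 0x47; 0x14 ⊕ 0x47 = 0x53.

C[1] = 0x3B, C[2] = 0xED, C[3] = 0x1A, C[4] = 0x53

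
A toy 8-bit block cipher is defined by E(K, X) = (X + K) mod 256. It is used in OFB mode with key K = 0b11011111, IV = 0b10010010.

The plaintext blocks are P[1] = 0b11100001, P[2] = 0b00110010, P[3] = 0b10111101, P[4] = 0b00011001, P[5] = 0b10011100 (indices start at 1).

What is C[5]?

OFB encryption: S_i = E(K, S_{i−1}) with S_{0} = IV; C_i = P_i ⊕ S_i.
C[1]: S = E(K, 0b10010010) = 0b01110001; 0b11100001 ⊕ 0b01110001 = 0b10010000.
C[2]: S = E(K, 0b01110001) = 0b01010000; 0b00110010 ⊕ 0b01010000 = 0b01100010.
C[3]: S = E(K, 0b01010000) = 0b00101111; 0b10111101 ⊕ 0b00101111 = 0b10010010.
C[4]: S = E(K, 0b00101111) = 0b00001110; 0b00011001 ⊕ 0b00001110 = 0b00010111.
C[5]: S = E(K, 0b00001110) = 0b11101101; 0b10011100 ⊕ 0b11101101 = 0b01110001.

C[5] = 0b01110001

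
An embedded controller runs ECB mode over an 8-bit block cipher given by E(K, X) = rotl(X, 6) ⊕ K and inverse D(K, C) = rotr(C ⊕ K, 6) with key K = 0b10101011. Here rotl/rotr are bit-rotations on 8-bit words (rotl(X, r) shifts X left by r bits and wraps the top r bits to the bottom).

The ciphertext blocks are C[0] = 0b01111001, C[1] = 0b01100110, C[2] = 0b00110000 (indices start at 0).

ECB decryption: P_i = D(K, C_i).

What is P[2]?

P[2] = 0b01101110

P[2]: D(K, 0b00110000) = 0b01101110.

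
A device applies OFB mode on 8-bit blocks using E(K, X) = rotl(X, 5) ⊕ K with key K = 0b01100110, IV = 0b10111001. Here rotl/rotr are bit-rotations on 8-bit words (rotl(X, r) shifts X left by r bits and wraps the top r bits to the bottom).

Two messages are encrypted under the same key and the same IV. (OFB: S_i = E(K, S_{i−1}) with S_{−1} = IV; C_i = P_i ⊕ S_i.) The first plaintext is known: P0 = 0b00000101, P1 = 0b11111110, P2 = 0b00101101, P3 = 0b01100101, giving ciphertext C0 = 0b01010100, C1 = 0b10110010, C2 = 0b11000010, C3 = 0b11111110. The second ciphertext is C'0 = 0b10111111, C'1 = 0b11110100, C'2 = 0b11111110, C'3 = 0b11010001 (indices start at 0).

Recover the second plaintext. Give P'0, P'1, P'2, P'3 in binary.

In OFB with a reused IV, both messages share the same keystream S_i, so C_i ⊕ C'_i = P_i ⊕ P'_i and thus P'_i = P_i ⊕ C_i ⊕ C'_i.
P'0: 0b00000101 ⊕ 0b01010100 ⊕ 0b10111111 = 0b11101110.
P'1: 0b11111110 ⊕ 0b10110010 ⊕ 0b11110100 = 0b10111000.
P'2: 0b00101101 ⊕ 0b11000010 ⊕ 0b11111110 = 0b00010001.
P'3: 0b01100101 ⊕ 0b11111110 ⊕ 0b11010001 = 0b01001010.

P'0 = 0b11101110, P'1 = 0b10111000, P'2 = 0b00010001, P'3 = 0b01001010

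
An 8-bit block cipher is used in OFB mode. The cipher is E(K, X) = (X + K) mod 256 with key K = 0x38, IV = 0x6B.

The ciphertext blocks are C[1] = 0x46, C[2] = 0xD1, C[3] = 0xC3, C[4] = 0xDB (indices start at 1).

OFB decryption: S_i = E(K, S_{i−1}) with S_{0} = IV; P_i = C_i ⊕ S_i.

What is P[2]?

P[1]: S = E(K, 0x6B) = 0xA3; 0x46 ⊕ 0xA3 = 0xE5.
P[2]: S = E(K, 0xA3) = 0xDB; 0xD1 ⊕ 0xDB = 0x0A.

P[2] = 0x0A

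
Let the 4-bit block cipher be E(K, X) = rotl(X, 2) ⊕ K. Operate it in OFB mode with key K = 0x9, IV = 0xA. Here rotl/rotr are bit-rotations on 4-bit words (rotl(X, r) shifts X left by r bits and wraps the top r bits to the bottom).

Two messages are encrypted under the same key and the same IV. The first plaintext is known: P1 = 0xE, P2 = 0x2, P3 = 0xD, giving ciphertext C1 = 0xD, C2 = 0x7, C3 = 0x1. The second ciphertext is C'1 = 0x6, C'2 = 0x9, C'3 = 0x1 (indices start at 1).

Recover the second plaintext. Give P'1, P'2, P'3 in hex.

P'1 = 0x5, P'2 = 0xC, P'3 = 0xD

In OFB with a reused IV, both messages share the same keystream S_i, so C_i ⊕ C'_i = P_i ⊕ P'_i and thus P'_i = P_i ⊕ C_i ⊕ C'_i.
P'1: 0xE ⊕ 0xD ⊕ 0x6 = 0x5.
P'2: 0x2 ⊕ 0x7 ⊕ 0x9 = 0xC.
P'3: 0xD ⊕ 0x1 ⊕ 0x1 = 0xD.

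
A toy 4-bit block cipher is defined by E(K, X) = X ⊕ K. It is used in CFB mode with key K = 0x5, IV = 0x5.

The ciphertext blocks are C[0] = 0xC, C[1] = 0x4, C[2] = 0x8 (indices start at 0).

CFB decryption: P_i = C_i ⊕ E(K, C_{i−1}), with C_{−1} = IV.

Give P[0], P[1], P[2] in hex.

P[0] = 0xC, P[1] = 0xD, P[2] = 0x9

P[0]: E(K, 0x5) = 0x0; 0xC ⊕ 0x0 = 0xC.
P[1]: E(K, 0xC) = 0x9; 0x4 ⊕ 0x9 = 0xD.
P[2]: E(K, 0x4) = 0x1; 0x8 ⊕ 0x1 = 0x9.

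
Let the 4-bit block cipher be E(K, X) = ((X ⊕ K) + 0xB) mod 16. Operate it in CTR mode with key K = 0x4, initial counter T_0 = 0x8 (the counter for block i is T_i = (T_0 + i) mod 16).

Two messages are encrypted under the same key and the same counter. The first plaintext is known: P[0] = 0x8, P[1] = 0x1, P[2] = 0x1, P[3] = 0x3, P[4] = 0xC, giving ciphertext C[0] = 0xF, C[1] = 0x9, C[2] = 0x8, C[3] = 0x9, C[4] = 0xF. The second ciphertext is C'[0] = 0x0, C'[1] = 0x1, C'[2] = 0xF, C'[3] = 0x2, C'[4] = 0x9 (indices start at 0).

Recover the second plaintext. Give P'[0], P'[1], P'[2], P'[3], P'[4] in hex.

P'[0] = 0x7, P'[1] = 0x9, P'[2] = 0x6, P'[3] = 0x8, P'[4] = 0xA

In CTR with a reused counter, both messages share the same keystream S_i, so C_i ⊕ C'_i = P_i ⊕ P'_i and thus P'_i = P_i ⊕ C_i ⊕ C'_i.
P'[0]: 0x8 ⊕ 0xF ⊕ 0x0 = 0x7.
P'[1]: 0x1 ⊕ 0x9 ⊕ 0x1 = 0x9.
P'[2]: 0x1 ⊕ 0x8 ⊕ 0xF = 0x6.
P'[3]: 0x3 ⊕ 0x9 ⊕ 0x2 = 0x8.
P'[4]: 0xC ⊕ 0xF ⊕ 0x9 = 0xA.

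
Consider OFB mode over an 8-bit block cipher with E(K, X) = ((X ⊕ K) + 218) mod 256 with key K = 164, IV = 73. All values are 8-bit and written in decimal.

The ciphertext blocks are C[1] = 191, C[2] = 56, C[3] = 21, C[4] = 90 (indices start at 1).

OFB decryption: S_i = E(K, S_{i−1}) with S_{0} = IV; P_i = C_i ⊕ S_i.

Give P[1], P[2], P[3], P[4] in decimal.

P[1]: S = E(K, 73) = 199; 191 ⊕ 199 = 120.
P[2]: S = E(K, 199) = 61; 56 ⊕ 61 = 5.
P[3]: S = E(K, 61) = 115; 21 ⊕ 115 = 102.
P[4]: S = E(K, 115) = 177; 90 ⊕ 177 = 235.

P[1] = 120, P[2] = 5, P[3] = 102, P[4] = 235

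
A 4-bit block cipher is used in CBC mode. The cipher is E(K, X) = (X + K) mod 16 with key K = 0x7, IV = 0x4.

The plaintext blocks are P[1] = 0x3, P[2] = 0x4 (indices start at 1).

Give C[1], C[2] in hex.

CBC encryption: C_i = E(K, P_i ⊕ C_{i−1}), with C_{0} = IV.
C[1]: P[1] ⊕ 0x4 = 0x7; E(K, 0x7) = 0xE.
C[2]: P[2] ⊕ 0xE = 0xA; E(K, 0xA) = 0x1.

C[1] = 0xE, C[2] = 0x1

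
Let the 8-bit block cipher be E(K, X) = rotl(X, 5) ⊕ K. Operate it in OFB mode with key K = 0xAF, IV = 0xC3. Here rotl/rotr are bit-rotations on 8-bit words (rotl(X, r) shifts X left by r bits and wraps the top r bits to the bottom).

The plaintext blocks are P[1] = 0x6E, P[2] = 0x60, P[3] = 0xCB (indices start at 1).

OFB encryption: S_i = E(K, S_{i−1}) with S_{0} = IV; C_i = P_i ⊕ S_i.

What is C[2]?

C[2] = 0x35

C[1]: S = E(K, 0xC3) = 0xD7; 0x6E ⊕ 0xD7 = 0xB9.
C[2]: S = E(K, 0xD7) = 0x55; 0x60 ⊕ 0x55 = 0x35.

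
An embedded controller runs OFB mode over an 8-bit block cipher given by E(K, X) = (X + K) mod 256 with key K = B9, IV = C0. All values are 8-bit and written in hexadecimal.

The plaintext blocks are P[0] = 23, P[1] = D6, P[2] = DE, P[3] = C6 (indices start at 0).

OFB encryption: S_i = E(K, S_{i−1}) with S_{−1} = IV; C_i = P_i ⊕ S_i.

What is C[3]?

C[0]: S = E(K, C0) = 79; 23 ⊕ 79 = 5A.
C[1]: S = E(K, 79) = 32; D6 ⊕ 32 = E4.
C[2]: S = E(K, 32) = EB; DE ⊕ EB = 35.
C[3]: S = E(K, EB) = A4; C6 ⊕ A4 = 62.

C[3] = 62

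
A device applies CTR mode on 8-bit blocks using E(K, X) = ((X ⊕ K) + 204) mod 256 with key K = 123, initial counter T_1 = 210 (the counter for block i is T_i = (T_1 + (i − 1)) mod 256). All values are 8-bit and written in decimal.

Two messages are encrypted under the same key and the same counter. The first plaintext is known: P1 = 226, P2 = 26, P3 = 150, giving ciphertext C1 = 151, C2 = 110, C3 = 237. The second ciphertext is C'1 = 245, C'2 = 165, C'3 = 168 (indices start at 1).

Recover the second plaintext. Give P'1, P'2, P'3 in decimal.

In CTR with a reused counter, both messages share the same keystream S_i, so C_i ⊕ C'_i = P_i ⊕ P'_i and thus P'_i = P_i ⊕ C_i ⊕ C'_i.
P'1: 226 ⊕ 151 ⊕ 245 = 128.
P'2: 26 ⊕ 110 ⊕ 165 = 209.
P'3: 150 ⊕ 237 ⊕ 168 = 211.

P'1 = 128, P'2 = 209, P'3 = 211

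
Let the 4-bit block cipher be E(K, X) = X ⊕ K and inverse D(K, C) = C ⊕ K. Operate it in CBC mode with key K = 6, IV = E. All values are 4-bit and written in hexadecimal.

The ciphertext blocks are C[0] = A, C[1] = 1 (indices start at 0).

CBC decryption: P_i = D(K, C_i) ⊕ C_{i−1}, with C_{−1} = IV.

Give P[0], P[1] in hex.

P[0]: D(K, A) = C; C ⊕ E = 2.
P[1]: D(K, 1) = 7; 7 ⊕ A = D.

P[0] = 2, P[1] = D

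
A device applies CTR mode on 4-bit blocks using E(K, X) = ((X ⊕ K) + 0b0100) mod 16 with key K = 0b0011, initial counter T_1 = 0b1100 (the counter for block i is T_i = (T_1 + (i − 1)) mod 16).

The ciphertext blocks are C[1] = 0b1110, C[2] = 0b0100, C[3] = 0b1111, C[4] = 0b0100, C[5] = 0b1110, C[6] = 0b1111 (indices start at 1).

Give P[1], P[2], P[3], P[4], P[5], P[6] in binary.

P[1] = 0b1101, P[2] = 0b0110, P[3] = 0b1110, P[4] = 0b0100, P[5] = 0b1001, P[6] = 0b1001

CTR decryption: S_i = E(K, T_i) where T_i is the counter for block i; P_i = C_i ⊕ S_i.
P[1]: T = 0b1100, S = E(K, T) = 0b0011; 0b1110 ⊕ 0b0011 = 0b1101.
P[2]: T = 0b1101, S = E(K, T) = 0b0010; 0b0100 ⊕ 0b0010 = 0b0110.
P[3]: T = 0b1110, S = E(K, T) = 0b0001; 0b1111 ⊕ 0b0001 = 0b1110.
P[4]: T = 0b1111, S = E(K, T) = 0b0000; 0b0100 ⊕ 0b0000 = 0b0100.
P[5]: T = 0b0000, S = E(K, T) = 0b0111; 0b1110 ⊕ 0b0111 = 0b1001.
P[6]: T = 0b0001, S = E(K, T) = 0b0110; 0b1111 ⊕ 0b0110 = 0b1001.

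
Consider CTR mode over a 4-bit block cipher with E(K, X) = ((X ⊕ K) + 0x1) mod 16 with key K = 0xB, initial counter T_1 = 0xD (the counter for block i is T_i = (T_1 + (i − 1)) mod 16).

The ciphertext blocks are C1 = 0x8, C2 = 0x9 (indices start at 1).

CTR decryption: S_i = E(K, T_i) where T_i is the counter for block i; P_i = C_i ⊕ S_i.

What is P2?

P2 = 0xF

P2: T = 0xE, S = E(K, T) = 0x6; 0x9 ⊕ 0x6 = 0xF.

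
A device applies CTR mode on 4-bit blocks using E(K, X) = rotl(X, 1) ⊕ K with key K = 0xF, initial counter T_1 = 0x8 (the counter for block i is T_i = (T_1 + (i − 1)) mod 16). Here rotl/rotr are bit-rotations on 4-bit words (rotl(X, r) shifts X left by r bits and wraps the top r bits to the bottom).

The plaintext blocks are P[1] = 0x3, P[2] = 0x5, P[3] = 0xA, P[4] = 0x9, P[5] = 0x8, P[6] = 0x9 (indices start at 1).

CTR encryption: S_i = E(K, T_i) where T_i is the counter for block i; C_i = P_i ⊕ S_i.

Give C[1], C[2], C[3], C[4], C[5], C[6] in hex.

C[1]: T = 0x8, S = E(K, T) = 0xE; 0x3 ⊕ 0xE = 0xD.
C[2]: T = 0x9, S = E(K, T) = 0xC; 0x5 ⊕ 0xC = 0x9.
C[3]: T = 0xA, S = E(K, T) = 0xA; 0xA ⊕ 0xA = 0x0.
C[4]: T = 0xB, S = E(K, T) = 0x8; 0x9 ⊕ 0x8 = 0x1.
C[5]: T = 0xC, S = E(K, T) = 0x6; 0x8 ⊕ 0x6 = 0xE.
C[6]: T = 0xD, S = E(K, T) = 0x4; 0x9 ⊕ 0x4 = 0xD.

C[1] = 0xD, C[2] = 0x9, C[3] = 0x0, C[4] = 0x1, C[5] = 0xE, C[6] = 0xD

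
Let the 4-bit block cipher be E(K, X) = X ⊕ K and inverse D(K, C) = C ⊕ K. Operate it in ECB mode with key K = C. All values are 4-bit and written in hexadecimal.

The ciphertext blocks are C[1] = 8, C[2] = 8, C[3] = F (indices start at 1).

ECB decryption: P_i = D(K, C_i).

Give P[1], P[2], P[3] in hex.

P[1] = 4, P[2] = 4, P[3] = 3

P[1]: D(K, 8) = 4.
P[2]: D(K, 8) = 4.
P[3]: D(K, F) = 3.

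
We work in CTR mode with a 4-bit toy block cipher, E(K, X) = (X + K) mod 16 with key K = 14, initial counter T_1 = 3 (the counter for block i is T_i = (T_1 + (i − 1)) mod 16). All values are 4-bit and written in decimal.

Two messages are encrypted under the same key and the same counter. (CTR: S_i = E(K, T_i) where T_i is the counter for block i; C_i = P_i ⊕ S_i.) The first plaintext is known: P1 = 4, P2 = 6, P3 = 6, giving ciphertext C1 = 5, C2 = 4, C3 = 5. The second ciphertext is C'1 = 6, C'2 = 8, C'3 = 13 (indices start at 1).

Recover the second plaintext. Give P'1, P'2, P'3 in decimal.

P'1 = 7, P'2 = 10, P'3 = 14

In CTR with a reused counter, both messages share the same keystream S_i, so C_i ⊕ C'_i = P_i ⊕ P'_i and thus P'_i = P_i ⊕ C_i ⊕ C'_i.
P'1: 4 ⊕ 5 ⊕ 6 = 7.
P'2: 6 ⊕ 4 ⊕ 8 = 10.
P'3: 6 ⊕ 5 ⊕ 13 = 14.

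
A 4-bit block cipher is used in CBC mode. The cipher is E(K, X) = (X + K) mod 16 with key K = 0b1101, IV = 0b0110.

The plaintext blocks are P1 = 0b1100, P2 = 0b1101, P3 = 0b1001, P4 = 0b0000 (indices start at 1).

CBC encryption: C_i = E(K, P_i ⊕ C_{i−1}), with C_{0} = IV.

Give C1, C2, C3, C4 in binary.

C1 = 0b0111, C2 = 0b0111, C3 = 0b1011, C4 = 0b1000

C1: P1 ⊕ 0b0110 = 0b1010; E(K, 0b1010) = 0b0111.
C2: P2 ⊕ 0b0111 = 0b1010; E(K, 0b1010) = 0b0111.
C3: P3 ⊕ 0b0111 = 0b1110; E(K, 0b1110) = 0b1011.
C4: P4 ⊕ 0b1011 = 0b1011; E(K, 0b1011) = 0b1000.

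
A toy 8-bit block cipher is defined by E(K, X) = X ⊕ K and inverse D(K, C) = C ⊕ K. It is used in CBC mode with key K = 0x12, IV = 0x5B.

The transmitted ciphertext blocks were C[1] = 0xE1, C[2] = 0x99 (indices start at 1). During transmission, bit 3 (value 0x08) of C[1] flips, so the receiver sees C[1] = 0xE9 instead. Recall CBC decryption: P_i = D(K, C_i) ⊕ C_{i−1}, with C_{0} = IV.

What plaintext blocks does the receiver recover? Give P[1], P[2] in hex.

P[1] = 0xA0, P[2] = 0x62

Only C[1] changed, to 0xE9. In CBC, a change in C_i garbles P_i and flips the same bit in P_{i+1}. Decrypting the received ciphertext:
P[1]: D(K, 0xE9) = 0xFB; 0xFB ⊕ 0x5B = 0xA0.
P[2]: D(K, 0x99) = 0x8B; 0x8B ⊕ 0xE9 = 0x62.
Blocks that differ from the original plaintext: P[1], P[2].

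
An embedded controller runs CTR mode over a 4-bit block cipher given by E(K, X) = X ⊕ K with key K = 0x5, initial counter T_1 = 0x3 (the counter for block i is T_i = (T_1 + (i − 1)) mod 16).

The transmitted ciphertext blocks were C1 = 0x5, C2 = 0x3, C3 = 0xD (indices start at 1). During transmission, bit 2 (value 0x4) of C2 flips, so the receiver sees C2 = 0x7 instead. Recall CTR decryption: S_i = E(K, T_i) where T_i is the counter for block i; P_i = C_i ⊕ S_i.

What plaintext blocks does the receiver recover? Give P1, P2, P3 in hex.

P1 = 0x3, P2 = 0x6, P3 = 0xD

Only C2 changed, to 0x7. In CTR, a change in C_i flips the same bit in P_i only; the keystream is unaffected. Decrypting the received ciphertext:
P1: T = 0x3, S = E(K, T) = 0x6; 0x5 ⊕ 0x6 = 0x3.
P2: T = 0x4, S = E(K, T) = 0x1; 0x7 ⊕ 0x1 = 0x6.
P3: T = 0x5, S = E(K, T) = 0x0; 0xD ⊕ 0x0 = 0xD.
Blocks that differ from the original plaintext: P2.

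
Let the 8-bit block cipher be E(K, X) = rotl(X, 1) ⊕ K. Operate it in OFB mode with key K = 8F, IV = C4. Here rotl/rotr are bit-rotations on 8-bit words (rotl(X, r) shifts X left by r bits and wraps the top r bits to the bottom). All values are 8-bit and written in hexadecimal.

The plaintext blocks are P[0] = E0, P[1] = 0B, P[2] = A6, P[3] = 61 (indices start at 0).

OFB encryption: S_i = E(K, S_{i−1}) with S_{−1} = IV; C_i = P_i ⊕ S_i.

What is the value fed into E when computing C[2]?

83

C[0]: S = E(K, C4) = 06; E0 ⊕ 06 = E6.
C[1]: S = E(K, 06) = 83; 0B ⊕ 83 = 88.
C[2]: S = E(K, 83) = 88; A6 ⊕ 88 = 2E.
So the input to E for block [2] is 83.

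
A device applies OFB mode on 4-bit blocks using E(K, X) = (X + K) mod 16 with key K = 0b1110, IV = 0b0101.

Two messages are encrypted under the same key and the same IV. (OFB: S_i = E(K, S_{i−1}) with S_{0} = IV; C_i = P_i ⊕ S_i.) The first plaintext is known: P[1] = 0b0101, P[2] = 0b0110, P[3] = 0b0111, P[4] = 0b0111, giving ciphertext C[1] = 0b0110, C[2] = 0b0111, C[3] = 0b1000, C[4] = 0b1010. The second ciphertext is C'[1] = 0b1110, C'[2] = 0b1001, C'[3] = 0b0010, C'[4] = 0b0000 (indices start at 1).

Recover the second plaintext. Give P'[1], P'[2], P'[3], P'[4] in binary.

In OFB with a reused IV, both messages share the same keystream S_i, so C_i ⊕ C'_i = P_i ⊕ P'_i and thus P'_i = P_i ⊕ C_i ⊕ C'_i.
P'[1]: 0b0101 ⊕ 0b0110 ⊕ 0b1110 = 0b1101.
P'[2]: 0b0110 ⊕ 0b0111 ⊕ 0b1001 = 0b1000.
P'[3]: 0b0111 ⊕ 0b1000 ⊕ 0b0010 = 0b1101.
P'[4]: 0b0111 ⊕ 0b1010 ⊕ 0b0000 = 0b1101.

P'[1] = 0b1101, P'[2] = 0b1000, P'[3] = 0b1101, P'[4] = 0b1101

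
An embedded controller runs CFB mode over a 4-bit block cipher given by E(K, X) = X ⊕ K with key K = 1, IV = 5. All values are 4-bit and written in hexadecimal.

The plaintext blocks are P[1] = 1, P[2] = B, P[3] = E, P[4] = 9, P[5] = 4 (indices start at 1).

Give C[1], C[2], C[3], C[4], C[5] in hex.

C[1] = 5, C[2] = F, C[3] = 0, C[4] = 8, C[5] = D

CFB encryption: C_i = P_i ⊕ E(K, C_{i−1}), with C_{0} = IV.
C[1]: E(K, 5) = 4; 1 ⊕ 4 = 5.
C[2]: E(K, 5) = 4; B ⊕ 4 = F.
C[3]: E(K, F) = E; E ⊕ E = 0.
C[4]: E(K, 0) = 1; 9 ⊕ 1 = 8.
C[5]: E(K, 8) = 9; 4 ⊕ 9 = D.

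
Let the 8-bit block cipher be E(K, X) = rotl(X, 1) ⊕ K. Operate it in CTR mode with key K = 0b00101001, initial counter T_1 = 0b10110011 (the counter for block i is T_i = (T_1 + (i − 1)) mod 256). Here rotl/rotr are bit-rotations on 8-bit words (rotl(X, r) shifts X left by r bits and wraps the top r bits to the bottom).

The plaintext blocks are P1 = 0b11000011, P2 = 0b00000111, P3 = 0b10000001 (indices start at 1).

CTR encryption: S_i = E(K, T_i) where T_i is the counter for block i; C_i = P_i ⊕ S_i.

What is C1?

C1: T = 0b10110011, S = E(K, T) = 0b01001110; 0b11000011 ⊕ 0b01001110 = 0b10001101.

C1 = 0b10001101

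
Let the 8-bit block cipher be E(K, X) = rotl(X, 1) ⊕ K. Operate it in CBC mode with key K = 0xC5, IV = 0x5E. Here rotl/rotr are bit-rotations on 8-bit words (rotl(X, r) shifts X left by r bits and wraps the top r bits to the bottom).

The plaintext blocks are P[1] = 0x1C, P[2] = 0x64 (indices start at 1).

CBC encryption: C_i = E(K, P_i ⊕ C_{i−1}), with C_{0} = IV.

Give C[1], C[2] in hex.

C[1] = 0x41, C[2] = 0x8F

C[1]: P[1] ⊕ 0x5E = 0x42; E(K, 0x42) = 0x41.
C[2]: P[2] ⊕ 0x41 = 0x25; E(K, 0x25) = 0x8F.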